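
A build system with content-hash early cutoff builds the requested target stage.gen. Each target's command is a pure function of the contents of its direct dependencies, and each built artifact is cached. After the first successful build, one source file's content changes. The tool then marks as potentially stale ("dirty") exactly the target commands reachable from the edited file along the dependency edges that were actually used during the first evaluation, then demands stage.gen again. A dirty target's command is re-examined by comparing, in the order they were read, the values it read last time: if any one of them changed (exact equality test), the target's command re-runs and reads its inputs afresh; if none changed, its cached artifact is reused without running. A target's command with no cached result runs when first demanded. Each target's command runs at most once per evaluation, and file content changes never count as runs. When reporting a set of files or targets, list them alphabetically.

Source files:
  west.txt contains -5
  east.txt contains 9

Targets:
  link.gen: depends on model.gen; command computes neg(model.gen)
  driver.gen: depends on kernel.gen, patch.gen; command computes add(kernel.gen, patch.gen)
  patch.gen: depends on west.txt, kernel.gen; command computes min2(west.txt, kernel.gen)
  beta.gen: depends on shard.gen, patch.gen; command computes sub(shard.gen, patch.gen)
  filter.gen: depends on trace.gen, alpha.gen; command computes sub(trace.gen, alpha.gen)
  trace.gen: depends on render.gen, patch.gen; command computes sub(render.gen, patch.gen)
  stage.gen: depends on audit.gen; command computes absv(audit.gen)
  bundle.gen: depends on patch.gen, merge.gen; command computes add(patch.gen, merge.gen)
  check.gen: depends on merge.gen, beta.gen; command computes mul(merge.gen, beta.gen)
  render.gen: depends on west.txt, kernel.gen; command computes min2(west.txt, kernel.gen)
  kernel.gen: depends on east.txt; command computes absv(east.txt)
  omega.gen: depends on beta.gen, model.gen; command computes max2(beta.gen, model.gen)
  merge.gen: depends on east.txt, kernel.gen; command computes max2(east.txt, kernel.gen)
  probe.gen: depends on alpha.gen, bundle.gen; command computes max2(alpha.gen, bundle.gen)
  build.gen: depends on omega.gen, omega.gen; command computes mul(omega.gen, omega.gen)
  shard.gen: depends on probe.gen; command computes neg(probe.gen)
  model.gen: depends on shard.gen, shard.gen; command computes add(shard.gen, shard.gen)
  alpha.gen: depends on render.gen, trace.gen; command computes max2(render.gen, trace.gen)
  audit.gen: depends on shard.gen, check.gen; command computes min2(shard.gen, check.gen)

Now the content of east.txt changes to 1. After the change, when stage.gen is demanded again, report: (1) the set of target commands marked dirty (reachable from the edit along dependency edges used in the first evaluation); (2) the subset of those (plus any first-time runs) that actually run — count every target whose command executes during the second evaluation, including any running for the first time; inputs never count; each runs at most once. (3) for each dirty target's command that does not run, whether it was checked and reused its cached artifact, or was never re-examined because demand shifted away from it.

Marked dirty: alpha.gen, audit.gen, beta.gen, bundle.gen, check.gen, kernel.gen, merge.gen, patch.gen, probe.gen, render.gen, shard.gen, stage.gen, trace.gen.
Target commands that run: audit.gen, beta.gen, bundle.gen, check.gen, kernel.gen, merge.gen, patch.gen, probe.gen, render.gen, shard.gen, stage.gen — 11 in total.
Checked but reused from cache: alpha.gen, trace.gen.
Key observation: the cutoff stops propagation at trace.gen — its inputs' values are unchanged, so it reuses its cache.

First evaluation (everything demanded from the output):
  kernel.gen = absv(9) = 9
  merge.gen = max2(9, 9) = 9
  patch.gen = min2(-5, 9) = -5
  bundle.gen = add(-5, 9) = 4
  render.gen = min2(-5, 9) = -5
  trace.gen = sub(-5, -5) = 0
  alpha.gen = max2(-5, 0) = 0
  probe.gen = max2(0, 4) = 4
  shard.gen = neg(4) = -4
  beta.gen = sub(-4, -5) = 1
  check.gen = mul(9, 1) = 9
  audit.gen = min2(-4, 9) = -4
  stage.gen = absv(-4) = 4

Propagation after the edit:
  kernel.gen: runs — east.txt 9->1; result 1.
  merge.gen: runs — east.txt 9->1; kernel.gen 9->1; result 1.
  patch.gen: runs — kernel.gen 9->1; result -5 (same value as before).
  bundle.gen: runs — merge.gen 9->1; result -4.
  render.gen: runs — kernel.gen 9->1; result -5 (same value as before).
  trace.gen: checked — values it read are unchanged (render.gen unchanged, patch.gen unchanged); reused cached 0 without running.
  alpha.gen: checked — values it read are unchanged (render.gen unchanged, trace.gen unchanged); reused cached 0 without running.
  probe.gen: runs — bundle.gen 4->-4; result 0.
  shard.gen: runs — probe.gen 4->0; result 0.
  beta.gen: runs — shard.gen -4->0; result 5.
  check.gen: runs — merge.gen 9->1; beta.gen 1->5; result 5.
  audit.gen: runs — shard.gen -4->0; check.gen 9->5; result 0.
  stage.gen: runs — audit.gen -4->0; result 0.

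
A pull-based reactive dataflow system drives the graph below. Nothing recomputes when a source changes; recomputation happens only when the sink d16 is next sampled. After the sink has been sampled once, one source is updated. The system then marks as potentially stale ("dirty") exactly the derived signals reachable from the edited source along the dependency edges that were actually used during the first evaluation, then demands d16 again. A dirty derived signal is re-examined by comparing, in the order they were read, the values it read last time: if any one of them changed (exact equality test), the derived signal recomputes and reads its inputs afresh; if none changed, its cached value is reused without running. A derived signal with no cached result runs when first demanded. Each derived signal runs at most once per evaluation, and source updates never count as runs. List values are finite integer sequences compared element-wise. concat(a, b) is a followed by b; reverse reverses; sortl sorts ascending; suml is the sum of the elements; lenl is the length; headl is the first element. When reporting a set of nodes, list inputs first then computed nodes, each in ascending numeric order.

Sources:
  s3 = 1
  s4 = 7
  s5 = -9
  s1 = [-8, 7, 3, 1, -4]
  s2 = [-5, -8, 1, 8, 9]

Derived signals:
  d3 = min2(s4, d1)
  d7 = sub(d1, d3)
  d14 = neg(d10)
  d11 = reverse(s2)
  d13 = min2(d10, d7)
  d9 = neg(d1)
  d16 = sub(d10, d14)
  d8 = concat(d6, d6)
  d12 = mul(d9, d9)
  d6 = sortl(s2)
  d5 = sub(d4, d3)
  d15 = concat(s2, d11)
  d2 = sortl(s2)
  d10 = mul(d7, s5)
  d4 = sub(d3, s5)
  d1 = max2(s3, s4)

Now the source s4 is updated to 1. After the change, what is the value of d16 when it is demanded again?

New value of d16: 0.
Key observation: the change is absorbed at d7 — it re-runs but produces the same value, and the output's value is unchanged.

First evaluation (everything demanded from the output):
  d1 = max2(1, 7) = 7
  d3 = min2(7, 7) = 7
  d7 = sub(7, 7) = 0
  d10 = mul(0, -9) = 0
  d14 = neg(0) = 0
  d16 = sub(0, 0) = 0

Propagation after the edit:
  d1: runs — s4 7->1; result 1.
  d3: runs — s4 7->1; d1 7->1; result 1.
  d7: runs — d1 7->1; d3 7->1; result 0 (same value as before).
  d10: checked — values it read are unchanged (d7 unchanged, s5 unchanged); reused cached 0 without running.
  d14: checked — values it read are unchanged (d10 unchanged); reused cached 0 without running.
  d16: checked — values it read are unchanged (d10 unchanged, d14 unchanged); reused cached 0 without running.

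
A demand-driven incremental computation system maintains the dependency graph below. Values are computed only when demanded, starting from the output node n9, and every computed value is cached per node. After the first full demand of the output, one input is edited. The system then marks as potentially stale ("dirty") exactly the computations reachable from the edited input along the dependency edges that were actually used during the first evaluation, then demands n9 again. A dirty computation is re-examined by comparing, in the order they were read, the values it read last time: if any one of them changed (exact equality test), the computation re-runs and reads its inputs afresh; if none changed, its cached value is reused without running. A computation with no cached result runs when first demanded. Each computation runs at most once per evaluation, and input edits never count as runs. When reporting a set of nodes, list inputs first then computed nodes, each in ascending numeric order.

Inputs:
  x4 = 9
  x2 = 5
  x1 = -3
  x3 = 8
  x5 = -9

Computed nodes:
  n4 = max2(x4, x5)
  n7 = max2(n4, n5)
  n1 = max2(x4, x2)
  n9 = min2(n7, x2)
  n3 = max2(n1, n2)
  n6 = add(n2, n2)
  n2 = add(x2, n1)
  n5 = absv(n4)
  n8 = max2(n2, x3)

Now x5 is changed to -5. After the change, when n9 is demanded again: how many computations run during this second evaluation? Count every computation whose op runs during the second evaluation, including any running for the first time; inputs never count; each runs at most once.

Computations that run: n4 — 1 in total.
Key observation: the change is absorbed at n4 — it re-runs but produces the same value, and the output's value is unchanged.

First evaluation (everything demanded from the output):
  n4 = max2(9, -9) = 9
  n5 = absv(9) = 9
  n7 = max2(9, 9) = 9
  n9 = min2(9, 5) = 5

Propagation after the edit:
  n4: runs — x5 -9->-5; result 9 (same value as before).
  n5: checked — values it read are unchanged (n4 unchanged); reused cached 9 without running.
  n7: checked — values it read are unchanged (n4 unchanged, n5 unchanged); reused cached 9 without running.
  n9: checked — values it read are unchanged (n7 unchanged, x2 unchanged); reused cached 5 without running.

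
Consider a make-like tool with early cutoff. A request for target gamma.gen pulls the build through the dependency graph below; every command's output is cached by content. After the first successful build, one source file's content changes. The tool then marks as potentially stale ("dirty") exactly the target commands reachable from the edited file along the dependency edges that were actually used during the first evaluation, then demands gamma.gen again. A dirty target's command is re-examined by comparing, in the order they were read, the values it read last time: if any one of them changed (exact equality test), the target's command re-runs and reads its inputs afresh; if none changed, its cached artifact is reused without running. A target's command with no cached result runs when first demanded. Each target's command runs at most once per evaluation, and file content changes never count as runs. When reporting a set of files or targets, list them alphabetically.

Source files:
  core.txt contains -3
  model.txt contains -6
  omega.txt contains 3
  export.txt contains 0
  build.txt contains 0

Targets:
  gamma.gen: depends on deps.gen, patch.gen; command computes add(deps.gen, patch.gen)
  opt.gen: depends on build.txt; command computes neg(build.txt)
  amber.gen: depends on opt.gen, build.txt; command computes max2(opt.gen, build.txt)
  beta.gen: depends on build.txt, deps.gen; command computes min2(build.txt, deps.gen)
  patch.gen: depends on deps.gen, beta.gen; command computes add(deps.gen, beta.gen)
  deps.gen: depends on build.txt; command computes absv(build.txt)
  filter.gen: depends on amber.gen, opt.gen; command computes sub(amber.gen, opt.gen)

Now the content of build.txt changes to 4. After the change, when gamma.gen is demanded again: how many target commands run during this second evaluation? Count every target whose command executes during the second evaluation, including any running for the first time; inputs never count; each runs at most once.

First demand of the output computes:
  deps.gen = absv(0) = 0
  beta.gen = min2(0, 0) = 0
  patch.gen = add(0, 0) = 0
  gamma.gen = add(0, 0) = 0

After the edit, cleaning proceeds:
  deps.gen: a read changed (build.txt 0->4) — executes, giving 4.
  beta.gen: a read changed (build.txt 0->4; deps.gen 0->4) — executes, giving 4.
  patch.gen: a read changed (deps.gen 0->4; beta.gen 0->4) — executes, giving 8.
  gamma.gen: a read changed (deps.gen 0->4; patch.gen 0->8) — executes, giving 12.

4 target commands run: beta.gen, deps.gen, gamma.gen, patch.gen.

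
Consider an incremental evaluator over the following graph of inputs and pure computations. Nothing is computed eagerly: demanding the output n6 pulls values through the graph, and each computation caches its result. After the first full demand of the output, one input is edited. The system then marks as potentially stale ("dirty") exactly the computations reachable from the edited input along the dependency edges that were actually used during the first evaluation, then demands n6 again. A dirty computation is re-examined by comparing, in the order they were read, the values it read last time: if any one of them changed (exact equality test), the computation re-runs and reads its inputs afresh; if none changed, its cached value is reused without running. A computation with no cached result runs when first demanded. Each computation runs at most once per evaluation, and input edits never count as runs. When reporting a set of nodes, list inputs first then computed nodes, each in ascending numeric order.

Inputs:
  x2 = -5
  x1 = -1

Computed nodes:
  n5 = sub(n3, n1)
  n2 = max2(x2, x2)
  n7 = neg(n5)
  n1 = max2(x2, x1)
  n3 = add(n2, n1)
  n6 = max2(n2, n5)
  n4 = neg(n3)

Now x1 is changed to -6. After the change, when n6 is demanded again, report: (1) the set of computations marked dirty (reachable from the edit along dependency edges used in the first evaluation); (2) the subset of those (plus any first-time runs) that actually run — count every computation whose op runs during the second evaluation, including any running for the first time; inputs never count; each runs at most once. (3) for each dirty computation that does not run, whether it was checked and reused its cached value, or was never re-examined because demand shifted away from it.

Initial pass — values computed on the first demand:
  n1 = max2(-5, -1) = -1
  n2 = max2(-5, -5) = -5
  n3 = add(-5, -1) = -6
  n5 = sub(-6, -1) = -5
  n6 = max2(-5, -5) = -5

Second demand — change propagation:
  n1: re-runs because x1 -1->-6; new result -5.
  n3: re-runs because n1 -1->-5; new result -10.
  n5: re-runs because n3 -6->-10; n1 -1->-5; new result -5 (unchanged).
  n6: re-examined; everything it read last time is the same (n2 unchanged, n5 unchanged) — cache -5 kept, no run.

The important point: n5 recomputes to an identical value, and the output ends up unchanged.

Dirty set: n1, n3, n5, n6.
Run set: n1, n3, n5 (3 run).
Re-examined without running (cache reused): n6.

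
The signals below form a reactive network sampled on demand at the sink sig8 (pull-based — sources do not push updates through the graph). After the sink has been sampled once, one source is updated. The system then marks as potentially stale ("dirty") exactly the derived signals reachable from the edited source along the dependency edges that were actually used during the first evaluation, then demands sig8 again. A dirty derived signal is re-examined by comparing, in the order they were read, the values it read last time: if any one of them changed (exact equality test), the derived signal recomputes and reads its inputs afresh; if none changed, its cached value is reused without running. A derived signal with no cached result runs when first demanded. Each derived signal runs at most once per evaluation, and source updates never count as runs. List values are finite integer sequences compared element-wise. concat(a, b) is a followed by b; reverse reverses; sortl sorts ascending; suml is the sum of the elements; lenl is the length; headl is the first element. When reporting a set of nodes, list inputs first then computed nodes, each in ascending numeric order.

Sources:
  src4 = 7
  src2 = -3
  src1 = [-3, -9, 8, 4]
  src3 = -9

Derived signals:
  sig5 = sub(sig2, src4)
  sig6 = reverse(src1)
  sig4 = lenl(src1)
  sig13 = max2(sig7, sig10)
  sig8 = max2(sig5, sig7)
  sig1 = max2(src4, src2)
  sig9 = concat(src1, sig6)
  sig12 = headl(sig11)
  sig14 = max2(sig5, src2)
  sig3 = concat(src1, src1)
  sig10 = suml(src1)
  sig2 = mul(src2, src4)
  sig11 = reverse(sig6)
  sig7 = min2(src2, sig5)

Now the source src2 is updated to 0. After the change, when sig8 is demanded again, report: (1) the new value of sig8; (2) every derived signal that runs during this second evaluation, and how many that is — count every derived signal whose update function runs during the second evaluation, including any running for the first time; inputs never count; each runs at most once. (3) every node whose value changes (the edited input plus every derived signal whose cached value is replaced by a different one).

sig8 now evaluates to -7.
Run set: sig2, sig5, sig7, sig8 (4 run).
Changed values: src2, sig2, sig5, sig7, sig8.

Initial pass — values computed on the first demand:
  sig2 = mul(-3, 7) = -21
  sig5 = sub(-21, 7) = -28
  sig7 = min2(-3, -28) = -28
  sig8 = max2(-28, -28) = -28

Second demand — change propagation:
  sig2: re-runs because src2 -3->0; new result 0.
  sig5: re-runs because sig2 -21->0; new result -7.
  sig7: re-runs because src2 -3->0; sig5 -28->-7; new result -7.
  sig8: re-runs because sig5 -28->-7; sig7 -28->-7; new result -7.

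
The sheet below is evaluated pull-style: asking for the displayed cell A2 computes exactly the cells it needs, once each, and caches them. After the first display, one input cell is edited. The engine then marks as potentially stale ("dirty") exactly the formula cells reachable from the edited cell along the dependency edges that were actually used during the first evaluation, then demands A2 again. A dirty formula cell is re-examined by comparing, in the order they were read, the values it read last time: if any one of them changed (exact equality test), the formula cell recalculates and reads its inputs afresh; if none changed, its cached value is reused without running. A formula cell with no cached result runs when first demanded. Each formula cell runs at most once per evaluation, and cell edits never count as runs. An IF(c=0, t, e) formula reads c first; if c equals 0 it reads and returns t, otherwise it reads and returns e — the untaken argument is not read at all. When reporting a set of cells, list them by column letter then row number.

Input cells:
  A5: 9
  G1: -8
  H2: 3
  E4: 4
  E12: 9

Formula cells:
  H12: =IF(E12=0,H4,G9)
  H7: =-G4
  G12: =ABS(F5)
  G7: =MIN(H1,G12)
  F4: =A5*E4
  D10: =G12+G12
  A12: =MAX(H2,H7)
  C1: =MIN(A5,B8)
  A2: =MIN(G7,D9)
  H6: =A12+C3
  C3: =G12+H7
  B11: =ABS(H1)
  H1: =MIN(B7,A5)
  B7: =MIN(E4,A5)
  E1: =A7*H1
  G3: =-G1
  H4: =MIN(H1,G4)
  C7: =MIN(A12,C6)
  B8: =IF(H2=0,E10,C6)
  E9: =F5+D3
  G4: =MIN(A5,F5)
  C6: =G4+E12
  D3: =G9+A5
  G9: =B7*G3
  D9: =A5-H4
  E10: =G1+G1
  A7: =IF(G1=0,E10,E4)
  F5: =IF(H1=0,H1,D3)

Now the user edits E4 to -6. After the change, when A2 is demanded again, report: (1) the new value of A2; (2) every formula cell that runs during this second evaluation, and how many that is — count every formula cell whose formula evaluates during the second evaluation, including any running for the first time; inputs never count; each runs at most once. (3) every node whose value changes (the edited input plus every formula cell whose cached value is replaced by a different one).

First demand of the output computes:
  B7 = MIN(4, 9) = 4
  G3 = -(-8) = 8
  G9 = 4 * 8 = 32
  D3 = 32 + 9 = 41
  H1 = MIN(4, 9) = 4
  F5 = IF(H1=0: H1=4 -> else branch D3) = 41
  G4 = MIN(9, 41) = 9
  G12 = ABS(41) = 41
  G7 = MIN(4, 41) = 4
  H4 = MIN(4, 9) = 4
  D9 = 9 - 4 = 5
  A2 = MIN(4, 5) = 4

After the edit, cleaning proceeds:
  B7: a read changed (E4 4->-6) — executes, giving -6.
  G9: a read changed (B7 4->-6) — executes, giving -48.
  D3: a read changed (G9 32->-48) — executes, giving -39.
  H1: a read changed (B7 4->-6) — executes, giving -6.
  F5: a read changed (H1 4->-6; D3 41->-39) — executes, giving -39.
  G4: a read changed (F5 41->-39) — executes, giving -39.
  G12: a read changed (F5 41->-39) — executes, giving 39.
  G7: a read changed (H1 4->-6; G12 41->39) — executes, giving -6.
  H4: a read changed (H1 4->-6; G4 9->-39) — executes, giving -39.
  D9: a read changed (H4 4->-39) — executes, giving 48.
  A2: a read changed (G7 4->-6; D9 5->48) — executes, giving -6.

Demanding A2 again yields -6.
11 formula cells run: A2, B7, D3, D9, F5, G4, G7, G9, G12, H1, H4.
The nodes whose values change: A2, B7, D3, D9, E4, F5, G4, G7, G9, G12, H1, H4.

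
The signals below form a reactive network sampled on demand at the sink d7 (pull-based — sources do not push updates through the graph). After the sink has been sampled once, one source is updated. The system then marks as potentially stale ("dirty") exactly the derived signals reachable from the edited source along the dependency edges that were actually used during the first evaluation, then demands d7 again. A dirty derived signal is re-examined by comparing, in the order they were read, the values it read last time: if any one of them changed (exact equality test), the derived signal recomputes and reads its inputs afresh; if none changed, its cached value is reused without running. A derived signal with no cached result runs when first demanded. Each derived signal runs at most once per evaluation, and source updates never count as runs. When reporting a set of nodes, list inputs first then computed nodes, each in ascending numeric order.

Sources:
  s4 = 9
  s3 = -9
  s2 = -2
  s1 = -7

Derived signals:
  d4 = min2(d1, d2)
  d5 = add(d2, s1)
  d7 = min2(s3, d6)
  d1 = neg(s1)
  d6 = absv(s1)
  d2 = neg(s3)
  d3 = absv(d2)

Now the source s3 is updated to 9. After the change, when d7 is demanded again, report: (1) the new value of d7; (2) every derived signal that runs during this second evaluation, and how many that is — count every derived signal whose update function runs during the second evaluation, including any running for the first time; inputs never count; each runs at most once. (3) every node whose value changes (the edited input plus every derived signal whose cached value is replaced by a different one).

d7 now evaluates to 7.
Run set: d7 (1 run).
Changed values: s3, d7.

Initial pass — values computed on the first demand:
  d6 = absv(-7) = 7
  d7 = min2(-9, 7) = -9

Second demand — change propagation:
  d7: re-runs because s3 -9->9; new result 7.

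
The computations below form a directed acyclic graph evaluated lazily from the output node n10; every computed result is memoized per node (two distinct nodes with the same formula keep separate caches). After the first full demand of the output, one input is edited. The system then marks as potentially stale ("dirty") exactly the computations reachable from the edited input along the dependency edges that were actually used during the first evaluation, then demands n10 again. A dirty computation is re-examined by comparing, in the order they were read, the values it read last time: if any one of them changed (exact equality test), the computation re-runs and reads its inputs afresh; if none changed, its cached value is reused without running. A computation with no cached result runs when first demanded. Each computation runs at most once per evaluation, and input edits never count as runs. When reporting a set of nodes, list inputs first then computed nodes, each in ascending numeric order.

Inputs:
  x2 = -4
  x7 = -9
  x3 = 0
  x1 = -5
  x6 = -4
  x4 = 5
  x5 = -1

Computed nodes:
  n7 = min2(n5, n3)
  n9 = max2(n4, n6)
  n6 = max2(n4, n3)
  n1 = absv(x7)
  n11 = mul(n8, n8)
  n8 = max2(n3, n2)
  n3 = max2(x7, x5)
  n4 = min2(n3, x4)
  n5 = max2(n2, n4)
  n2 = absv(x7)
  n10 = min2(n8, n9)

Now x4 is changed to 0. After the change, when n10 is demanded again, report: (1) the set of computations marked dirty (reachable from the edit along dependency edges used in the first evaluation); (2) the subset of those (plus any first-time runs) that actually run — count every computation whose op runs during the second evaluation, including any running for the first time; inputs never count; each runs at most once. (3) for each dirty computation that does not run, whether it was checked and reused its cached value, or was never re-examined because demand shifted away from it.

The edit dirties: n4, n6, n9, n10.
1 computations run: n4.
Cache hits after checking: n6, n9, n10.
Note the absorption at n4: it re-runs yet its value is the same, leaving the output's value untouched.

First demand of the output computes:
  n2 = absv(-9) = 9
  n3 = max2(-9, -1) = -1
  n4 = min2(-1, 5) = -1
  n6 = max2(-1, -1) = -1
  n8 = max2(-1, 9) = 9
  n9 = max2(-1, -1) = -1
  n10 = min2(9, -1) = -1

After the edit, cleaning proceeds:
  n4: a read changed (x4 5->0) — executes, giving -1 — identical to its old value.
  n6: dirty, but its reads are unchanged (n4 unchanged, n3 unchanged); cached -1 stands.
  n9: dirty, but its reads are unchanged (n4 unchanged, n6 unchanged); cached -1 stands.
  n10: dirty, but its reads are unchanged (n8 unchanged, n9 unchanged); cached -1 stands.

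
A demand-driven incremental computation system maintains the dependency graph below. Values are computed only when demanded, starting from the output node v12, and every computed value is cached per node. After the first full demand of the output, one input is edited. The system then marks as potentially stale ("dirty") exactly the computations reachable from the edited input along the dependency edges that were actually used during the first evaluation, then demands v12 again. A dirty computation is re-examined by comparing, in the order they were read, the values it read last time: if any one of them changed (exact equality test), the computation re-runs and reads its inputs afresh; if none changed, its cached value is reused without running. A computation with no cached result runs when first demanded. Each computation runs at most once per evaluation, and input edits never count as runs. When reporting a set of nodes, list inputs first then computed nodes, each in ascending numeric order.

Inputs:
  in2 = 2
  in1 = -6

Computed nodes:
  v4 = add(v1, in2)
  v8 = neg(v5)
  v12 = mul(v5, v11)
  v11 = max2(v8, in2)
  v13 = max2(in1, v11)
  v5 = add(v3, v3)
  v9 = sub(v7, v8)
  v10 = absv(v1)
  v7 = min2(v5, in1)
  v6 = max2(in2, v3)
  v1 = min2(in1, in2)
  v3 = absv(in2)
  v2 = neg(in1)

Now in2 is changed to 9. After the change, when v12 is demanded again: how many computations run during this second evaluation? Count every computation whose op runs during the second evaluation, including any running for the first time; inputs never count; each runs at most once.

First evaluation (everything demanded from the output):
  v3 = absv(2) = 2
  v5 = add(2, 2) = 4
  v8 = neg(4) = -4
  v11 = max2(-4, 2) = 2
  v12 = mul(4, 2) = 8

Propagation after the edit:
  v3: runs — in2 2->9; result 9.
  v5: runs — v3 2->9; v3 2->9; result 18.
  v8: runs — v5 4->18; result -18.
  v11: runs — v8 -4->-18; in2 2->9; result 9.
  v12: runs — v5 4->18; v11 2->9; result 162.

Computations that run: v3, v5, v8, v11, v12 — 5 in total.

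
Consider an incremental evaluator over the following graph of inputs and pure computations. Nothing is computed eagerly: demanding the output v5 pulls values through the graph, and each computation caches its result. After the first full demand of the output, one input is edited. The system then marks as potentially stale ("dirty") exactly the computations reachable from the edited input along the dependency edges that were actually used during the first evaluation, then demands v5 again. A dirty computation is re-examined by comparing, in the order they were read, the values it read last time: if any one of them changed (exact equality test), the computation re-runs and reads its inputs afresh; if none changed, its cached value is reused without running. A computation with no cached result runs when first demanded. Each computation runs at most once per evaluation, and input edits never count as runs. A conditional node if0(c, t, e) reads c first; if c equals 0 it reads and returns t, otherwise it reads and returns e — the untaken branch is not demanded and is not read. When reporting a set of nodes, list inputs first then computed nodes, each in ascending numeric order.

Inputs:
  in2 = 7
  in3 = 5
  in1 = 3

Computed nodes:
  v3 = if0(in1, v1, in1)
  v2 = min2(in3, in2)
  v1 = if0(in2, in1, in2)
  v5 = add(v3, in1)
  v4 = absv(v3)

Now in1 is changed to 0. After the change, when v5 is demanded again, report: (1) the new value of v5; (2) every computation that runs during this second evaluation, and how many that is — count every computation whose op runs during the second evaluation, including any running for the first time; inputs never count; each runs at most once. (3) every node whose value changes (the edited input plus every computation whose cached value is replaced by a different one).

Initial pass — values computed on the first demand:
  v3 = if0(in1=3 -> else branch in1) = 3
  v5 = add(3, 3) = 6

Second demand — change propagation:
  v1: newly demanded (no cache) — executes and yields 7.
  v3: re-runs because in1 3->0; in1 3->0; new result 7.
  v5: re-runs because v3 3->7; in1 3->0; new result 7.

The important point: the flipped condition pulls in fresh nodes; v1 runs for the first time.

v5 now evaluates to 7.
Run set: v1, v3, v5 (3 run).
Changed values: in1, v3, v5.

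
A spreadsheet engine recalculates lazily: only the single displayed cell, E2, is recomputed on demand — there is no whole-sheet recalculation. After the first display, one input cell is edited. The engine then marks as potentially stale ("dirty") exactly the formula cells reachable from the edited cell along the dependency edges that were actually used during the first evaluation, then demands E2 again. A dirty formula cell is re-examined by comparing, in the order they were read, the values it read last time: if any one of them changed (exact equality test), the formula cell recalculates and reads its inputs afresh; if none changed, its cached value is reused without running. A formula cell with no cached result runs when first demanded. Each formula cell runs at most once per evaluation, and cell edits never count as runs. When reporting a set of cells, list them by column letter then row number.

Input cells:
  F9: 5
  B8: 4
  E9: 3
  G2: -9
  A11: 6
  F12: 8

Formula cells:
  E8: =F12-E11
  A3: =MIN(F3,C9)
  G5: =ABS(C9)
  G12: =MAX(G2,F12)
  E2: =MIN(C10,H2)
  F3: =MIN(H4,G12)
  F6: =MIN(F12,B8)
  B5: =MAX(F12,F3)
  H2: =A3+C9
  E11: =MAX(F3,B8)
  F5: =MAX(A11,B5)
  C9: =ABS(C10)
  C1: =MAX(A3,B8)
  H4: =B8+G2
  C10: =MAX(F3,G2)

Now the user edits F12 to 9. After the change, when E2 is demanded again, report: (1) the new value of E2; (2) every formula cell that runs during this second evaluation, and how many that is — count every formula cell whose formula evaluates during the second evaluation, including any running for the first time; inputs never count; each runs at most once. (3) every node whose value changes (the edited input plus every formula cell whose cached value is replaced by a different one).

First evaluation (everything demanded from the output):
  G12 = MAX(-9, 8) = 8
  H4 = 4 + -9 = -5
  F3 = MIN(-5, 8) = -5
  C10 = MAX(-5, -9) = -5
  C9 = ABS(-5) = 5
  A3 = MIN(-5, 5) = -5
  H2 = -5 + 5 = 0
  E2 = MIN(-5, 0) = -5

Propagation after the edit:
  G12: runs — F12 8->9; result 9.
  F3: runs — G12 8->9; result -5 (same value as before).
  C10: checked — values it read are unchanged (F3 unchanged, G2 unchanged); reused cached -5 without running.
  C9: checked — values it read are unchanged (C10 unchanged); reused cached 5 without running.
  A3: checked — values it read are unchanged (F3 unchanged, C9 unchanged); reused cached -5 without running.
  H2: checked — values it read are unchanged (A3 unchanged, C9 unchanged); reused cached 0 without running.
  E2: checked — values it read are unchanged (C10 unchanged, H2 unchanged); reused cached -5 without running.

Key observation: the change is absorbed at F3 — it re-runs but produces the same value, and the output's value is unchanged.

New value of E2: -5.
Formula cells that run: F3, G12 — 2 in total.
Values that change: F12, G12.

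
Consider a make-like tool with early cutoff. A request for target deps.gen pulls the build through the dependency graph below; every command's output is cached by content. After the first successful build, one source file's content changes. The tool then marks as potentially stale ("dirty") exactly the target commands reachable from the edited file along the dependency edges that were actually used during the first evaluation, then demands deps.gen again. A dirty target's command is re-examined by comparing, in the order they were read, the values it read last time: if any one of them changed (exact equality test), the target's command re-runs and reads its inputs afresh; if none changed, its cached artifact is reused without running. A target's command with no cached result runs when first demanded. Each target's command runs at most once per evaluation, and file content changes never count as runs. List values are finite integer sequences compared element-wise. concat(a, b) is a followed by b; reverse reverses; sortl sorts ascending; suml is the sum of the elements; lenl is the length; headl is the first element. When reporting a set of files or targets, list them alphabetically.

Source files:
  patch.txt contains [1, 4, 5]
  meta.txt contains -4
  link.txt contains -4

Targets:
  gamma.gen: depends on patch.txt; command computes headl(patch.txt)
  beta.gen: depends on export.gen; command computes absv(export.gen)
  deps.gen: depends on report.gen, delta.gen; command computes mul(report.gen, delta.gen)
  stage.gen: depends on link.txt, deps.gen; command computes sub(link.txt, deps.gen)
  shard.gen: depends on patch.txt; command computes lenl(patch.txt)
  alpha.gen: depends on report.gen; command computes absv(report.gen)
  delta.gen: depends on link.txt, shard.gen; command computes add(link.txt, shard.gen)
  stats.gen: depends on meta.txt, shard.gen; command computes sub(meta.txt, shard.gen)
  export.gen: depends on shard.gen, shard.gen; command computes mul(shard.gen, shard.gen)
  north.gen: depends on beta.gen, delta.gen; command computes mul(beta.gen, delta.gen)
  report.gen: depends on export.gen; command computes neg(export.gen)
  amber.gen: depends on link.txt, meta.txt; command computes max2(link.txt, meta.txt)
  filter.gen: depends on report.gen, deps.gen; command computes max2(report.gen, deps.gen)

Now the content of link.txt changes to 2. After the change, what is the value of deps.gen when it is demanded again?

First demand of the output computes:
  shard.gen = lenl([1, 4, 5]) = 3
  delta.gen = add(-4, 3) = -1
  export.gen = mul(3, 3) = 9
  report.gen = neg(9) = -9
  deps.gen = mul(-9, -1) = 9

After the edit, cleaning proceeds:
  delta.gen: a read changed (link.txt -4->2) — executes, giving 5.
  deps.gen: a read changed (delta.gen -1->5) — executes, giving -45.

Demanding deps.gen again yields -45.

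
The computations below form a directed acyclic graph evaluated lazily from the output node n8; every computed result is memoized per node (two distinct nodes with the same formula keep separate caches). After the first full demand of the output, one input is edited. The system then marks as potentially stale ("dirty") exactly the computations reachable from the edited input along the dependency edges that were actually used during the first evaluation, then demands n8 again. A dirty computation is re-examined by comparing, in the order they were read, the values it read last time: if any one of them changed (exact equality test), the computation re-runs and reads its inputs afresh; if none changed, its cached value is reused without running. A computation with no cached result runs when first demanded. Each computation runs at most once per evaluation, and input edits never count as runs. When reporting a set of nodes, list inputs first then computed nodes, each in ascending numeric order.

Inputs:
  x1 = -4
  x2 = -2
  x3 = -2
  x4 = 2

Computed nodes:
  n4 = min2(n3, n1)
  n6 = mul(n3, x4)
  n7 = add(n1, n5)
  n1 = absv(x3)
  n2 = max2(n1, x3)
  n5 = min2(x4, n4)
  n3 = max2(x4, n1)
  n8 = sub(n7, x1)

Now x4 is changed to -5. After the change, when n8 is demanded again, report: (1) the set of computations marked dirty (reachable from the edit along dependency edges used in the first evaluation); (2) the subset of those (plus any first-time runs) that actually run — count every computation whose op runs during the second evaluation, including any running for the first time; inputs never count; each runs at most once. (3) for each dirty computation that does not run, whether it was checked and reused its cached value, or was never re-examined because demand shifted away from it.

First demand of the output computes:
  n1 = absv(-2) = 2
  n3 = max2(2, 2) = 2
  n4 = min2(2, 2) = 2
  n5 = min2(2, 2) = 2
  n7 = add(2, 2) = 4
  n8 = sub(4, -4) = 8

After the edit, cleaning proceeds:
  n3: a read changed (x4 2->-5) — executes, giving 2 — identical to its old value.
  n4: dirty, but its reads are unchanged (n3 unchanged, n1 unchanged); cached 2 stands.
  n5: a read changed (x4 2->-5) — executes, giving -5.
  n7: a read changed (n5 2->-5) — executes, giving -3.
  n8: a read changed (n7 4->-3) — executes, giving 1.

Note where the cutoff bites: n4 is checked, finds nothing changed, and keeps its cache.

The edit dirties: n3, n4, n5, n7, n8.
4 computations run: n3, n5, n7, n8.
Cache hits after checking: n4.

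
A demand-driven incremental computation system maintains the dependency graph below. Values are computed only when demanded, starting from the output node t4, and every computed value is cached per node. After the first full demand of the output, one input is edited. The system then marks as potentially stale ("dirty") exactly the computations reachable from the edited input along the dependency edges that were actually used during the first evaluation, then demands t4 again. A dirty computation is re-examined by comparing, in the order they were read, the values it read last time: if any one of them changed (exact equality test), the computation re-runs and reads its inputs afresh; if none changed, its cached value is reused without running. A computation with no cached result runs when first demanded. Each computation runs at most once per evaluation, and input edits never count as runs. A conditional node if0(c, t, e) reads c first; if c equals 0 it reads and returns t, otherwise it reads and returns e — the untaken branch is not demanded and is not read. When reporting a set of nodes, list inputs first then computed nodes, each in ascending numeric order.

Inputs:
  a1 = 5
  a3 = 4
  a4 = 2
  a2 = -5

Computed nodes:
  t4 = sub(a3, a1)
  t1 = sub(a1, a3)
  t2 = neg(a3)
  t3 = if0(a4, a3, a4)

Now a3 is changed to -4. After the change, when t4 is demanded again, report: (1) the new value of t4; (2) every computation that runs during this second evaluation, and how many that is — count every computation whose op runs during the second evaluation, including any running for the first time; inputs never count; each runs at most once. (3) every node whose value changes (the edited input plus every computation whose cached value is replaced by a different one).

New value of t4: -9.
Computations that run: t4 — 1 in total.
Values that change: a3, t4.

First evaluation (everything demanded from the output):
  t4 = sub(4, 5) = -1

Propagation after the edit:
  t4: runs — a3 4->-4; result -9.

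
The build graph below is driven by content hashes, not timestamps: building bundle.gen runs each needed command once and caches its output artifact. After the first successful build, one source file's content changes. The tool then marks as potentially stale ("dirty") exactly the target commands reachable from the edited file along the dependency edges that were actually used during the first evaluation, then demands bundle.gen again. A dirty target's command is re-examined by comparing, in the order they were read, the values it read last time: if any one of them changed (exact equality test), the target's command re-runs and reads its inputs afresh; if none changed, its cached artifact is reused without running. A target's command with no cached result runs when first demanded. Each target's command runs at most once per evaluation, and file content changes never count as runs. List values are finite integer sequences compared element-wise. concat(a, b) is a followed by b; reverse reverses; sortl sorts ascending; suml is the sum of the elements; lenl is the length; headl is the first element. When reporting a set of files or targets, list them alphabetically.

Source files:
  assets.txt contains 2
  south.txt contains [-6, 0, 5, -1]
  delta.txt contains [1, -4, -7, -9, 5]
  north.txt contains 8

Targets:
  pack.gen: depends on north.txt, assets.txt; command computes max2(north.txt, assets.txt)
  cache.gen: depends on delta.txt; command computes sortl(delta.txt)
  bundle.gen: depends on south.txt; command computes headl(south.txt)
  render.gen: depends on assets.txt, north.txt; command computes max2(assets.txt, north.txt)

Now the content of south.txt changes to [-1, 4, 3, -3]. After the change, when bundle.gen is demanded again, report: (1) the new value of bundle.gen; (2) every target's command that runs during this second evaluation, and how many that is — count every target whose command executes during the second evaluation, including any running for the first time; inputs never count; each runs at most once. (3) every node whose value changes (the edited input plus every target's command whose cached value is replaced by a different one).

bundle.gen now evaluates to -1.
Run set: bundle.gen (1 run).
Changed values: bundle.gen, south.txt.

Initial pass — values computed on the first demand:
  bundle.gen = headl([-6, 0, 5, -1]) = -6

Second demand — change propagation:
  bundle.gen: re-runs because south.txt [-6, 0, 5, -1]->[-1, 4, 3, -3]; new result -1.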